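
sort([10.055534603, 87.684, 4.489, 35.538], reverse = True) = [87.684, 35.538, 10.055534603, 4.489]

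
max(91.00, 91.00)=91.00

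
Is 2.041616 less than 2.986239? Yes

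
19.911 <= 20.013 True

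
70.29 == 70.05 False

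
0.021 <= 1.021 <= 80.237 True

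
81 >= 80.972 True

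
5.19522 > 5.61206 False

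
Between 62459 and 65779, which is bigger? 65779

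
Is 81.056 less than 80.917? No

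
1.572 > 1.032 True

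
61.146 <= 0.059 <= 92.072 False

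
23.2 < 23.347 True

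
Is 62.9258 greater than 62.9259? No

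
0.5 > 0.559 False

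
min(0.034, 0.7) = 0.034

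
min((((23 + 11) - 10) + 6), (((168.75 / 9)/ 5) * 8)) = 30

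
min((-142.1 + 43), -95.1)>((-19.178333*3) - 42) True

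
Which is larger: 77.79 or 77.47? 77.79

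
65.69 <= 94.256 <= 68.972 False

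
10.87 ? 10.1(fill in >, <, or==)>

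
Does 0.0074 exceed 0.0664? No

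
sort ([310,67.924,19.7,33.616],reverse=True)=[310,67.924,33.616,19.7]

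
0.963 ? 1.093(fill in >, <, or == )<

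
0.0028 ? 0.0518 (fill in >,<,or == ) <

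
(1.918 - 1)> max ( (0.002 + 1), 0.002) False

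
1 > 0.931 True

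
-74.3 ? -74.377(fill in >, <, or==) >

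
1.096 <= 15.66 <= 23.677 True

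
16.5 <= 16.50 True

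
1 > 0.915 True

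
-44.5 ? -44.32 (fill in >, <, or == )<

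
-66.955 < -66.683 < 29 True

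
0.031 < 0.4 True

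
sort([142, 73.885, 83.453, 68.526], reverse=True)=[142, 83.453, 73.885, 68.526]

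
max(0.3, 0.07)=0.3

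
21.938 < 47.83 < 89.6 True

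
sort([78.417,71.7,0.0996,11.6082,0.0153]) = [0.0153,0.0996,11.6082,71.7,78.417]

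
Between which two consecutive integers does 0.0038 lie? 0 and 1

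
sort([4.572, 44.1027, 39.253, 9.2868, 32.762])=[4.572, 9.2868, 32.762, 39.253, 44.1027]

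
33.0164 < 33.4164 True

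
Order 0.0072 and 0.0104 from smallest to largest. 0.0072, 0.0104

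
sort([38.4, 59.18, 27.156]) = [27.156, 38.4, 59.18]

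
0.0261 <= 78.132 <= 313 True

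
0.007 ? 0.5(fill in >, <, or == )<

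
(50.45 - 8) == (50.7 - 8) False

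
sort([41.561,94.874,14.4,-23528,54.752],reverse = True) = [94.874,54.752,41.561,14.4,-23528]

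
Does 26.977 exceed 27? No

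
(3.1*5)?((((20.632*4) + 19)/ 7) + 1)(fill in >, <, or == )<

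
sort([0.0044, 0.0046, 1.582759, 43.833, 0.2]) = [0.0044, 0.0046, 0.2, 1.582759, 43.833]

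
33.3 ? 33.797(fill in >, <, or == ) <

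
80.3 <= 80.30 True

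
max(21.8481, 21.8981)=21.8981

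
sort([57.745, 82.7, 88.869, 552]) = [57.745, 82.7, 88.869, 552]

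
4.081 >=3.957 True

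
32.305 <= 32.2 False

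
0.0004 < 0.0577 True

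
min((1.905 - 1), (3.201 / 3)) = 0.905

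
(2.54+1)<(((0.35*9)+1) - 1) False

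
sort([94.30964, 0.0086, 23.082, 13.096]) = [0.0086, 13.096, 23.082, 94.30964]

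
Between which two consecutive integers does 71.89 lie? 71 and 72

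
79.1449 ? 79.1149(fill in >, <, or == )>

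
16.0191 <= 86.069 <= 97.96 True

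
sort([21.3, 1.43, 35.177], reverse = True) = [35.177, 21.3, 1.43]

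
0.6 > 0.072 True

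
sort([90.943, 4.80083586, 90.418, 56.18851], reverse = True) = [90.943, 90.418, 56.18851, 4.80083586]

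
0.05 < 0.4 True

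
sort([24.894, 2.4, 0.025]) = [0.025, 2.4, 24.894]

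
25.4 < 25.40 False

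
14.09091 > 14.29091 False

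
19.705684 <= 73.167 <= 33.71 False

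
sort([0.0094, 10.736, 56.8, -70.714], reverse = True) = [56.8, 10.736, 0.0094, -70.714]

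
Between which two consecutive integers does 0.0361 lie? 0 and 1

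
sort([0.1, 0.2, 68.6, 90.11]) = [0.1, 0.2, 68.6, 90.11]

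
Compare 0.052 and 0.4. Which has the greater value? 0.4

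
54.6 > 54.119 True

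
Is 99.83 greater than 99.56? Yes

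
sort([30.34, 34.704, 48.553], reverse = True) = [48.553, 34.704, 30.34]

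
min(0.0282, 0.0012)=0.0012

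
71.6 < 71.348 False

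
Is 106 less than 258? Yes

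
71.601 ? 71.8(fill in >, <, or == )<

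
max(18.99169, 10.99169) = 18.99169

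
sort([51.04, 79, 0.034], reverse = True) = [79, 51.04, 0.034]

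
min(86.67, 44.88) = 44.88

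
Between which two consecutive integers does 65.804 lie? 65 and 66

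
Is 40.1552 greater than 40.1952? No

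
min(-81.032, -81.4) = -81.4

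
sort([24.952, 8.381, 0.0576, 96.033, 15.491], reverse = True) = [96.033, 24.952, 15.491, 8.381, 0.0576]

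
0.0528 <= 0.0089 False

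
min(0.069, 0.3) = 0.069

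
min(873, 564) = 564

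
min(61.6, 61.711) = 61.6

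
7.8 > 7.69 True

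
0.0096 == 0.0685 False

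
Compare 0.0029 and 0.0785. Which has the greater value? 0.0785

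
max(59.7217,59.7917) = 59.7917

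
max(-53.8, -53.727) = -53.727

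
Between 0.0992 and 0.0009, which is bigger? 0.0992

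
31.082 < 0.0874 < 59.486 False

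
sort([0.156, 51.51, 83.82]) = [0.156, 51.51, 83.82]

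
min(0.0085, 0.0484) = 0.0085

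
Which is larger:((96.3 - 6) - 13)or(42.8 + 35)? (42.8 + 35)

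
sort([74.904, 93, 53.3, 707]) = [53.3, 74.904, 93, 707]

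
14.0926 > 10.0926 True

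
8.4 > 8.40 False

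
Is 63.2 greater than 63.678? No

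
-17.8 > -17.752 False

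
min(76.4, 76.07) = 76.07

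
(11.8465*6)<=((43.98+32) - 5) False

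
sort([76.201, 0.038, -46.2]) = [-46.2, 0.038, 76.201]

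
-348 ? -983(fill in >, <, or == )>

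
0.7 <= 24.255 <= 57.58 True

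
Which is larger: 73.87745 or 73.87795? 73.87795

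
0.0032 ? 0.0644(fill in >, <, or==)<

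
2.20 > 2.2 False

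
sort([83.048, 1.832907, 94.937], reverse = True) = [94.937, 83.048, 1.832907]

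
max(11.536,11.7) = 11.7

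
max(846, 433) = 846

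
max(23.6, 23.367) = 23.6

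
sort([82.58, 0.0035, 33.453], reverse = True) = [82.58, 33.453, 0.0035]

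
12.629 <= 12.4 False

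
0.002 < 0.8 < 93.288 True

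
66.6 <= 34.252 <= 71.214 False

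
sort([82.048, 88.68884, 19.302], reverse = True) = [88.68884, 82.048, 19.302]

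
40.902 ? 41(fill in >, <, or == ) <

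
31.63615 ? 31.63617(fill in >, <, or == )<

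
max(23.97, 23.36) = 23.97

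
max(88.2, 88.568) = 88.568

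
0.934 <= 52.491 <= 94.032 True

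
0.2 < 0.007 False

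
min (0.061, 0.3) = 0.061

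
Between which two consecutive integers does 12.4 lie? 12 and 13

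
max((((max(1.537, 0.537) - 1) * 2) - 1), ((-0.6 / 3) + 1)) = 0.8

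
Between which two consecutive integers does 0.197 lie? 0 and 1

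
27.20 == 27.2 True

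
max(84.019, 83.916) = 84.019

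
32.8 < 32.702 False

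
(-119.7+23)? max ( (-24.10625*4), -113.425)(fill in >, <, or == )<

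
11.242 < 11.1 False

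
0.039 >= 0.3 False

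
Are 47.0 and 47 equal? Yes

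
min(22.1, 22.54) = 22.1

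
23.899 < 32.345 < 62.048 True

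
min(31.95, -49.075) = -49.075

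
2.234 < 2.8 True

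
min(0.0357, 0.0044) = 0.0044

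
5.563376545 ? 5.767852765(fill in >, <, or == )<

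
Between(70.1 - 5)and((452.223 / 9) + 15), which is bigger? ((452.223 / 9) + 15)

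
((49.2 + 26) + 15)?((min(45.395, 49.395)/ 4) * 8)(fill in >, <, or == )<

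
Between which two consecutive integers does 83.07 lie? 83 and 84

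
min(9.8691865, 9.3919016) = 9.3919016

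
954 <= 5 False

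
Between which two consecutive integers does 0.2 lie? 0 and 1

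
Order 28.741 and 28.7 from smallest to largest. 28.7, 28.741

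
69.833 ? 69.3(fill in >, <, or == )>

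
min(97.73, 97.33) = 97.33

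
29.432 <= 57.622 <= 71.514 True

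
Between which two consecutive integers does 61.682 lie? 61 and 62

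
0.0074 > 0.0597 False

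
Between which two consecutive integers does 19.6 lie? 19 and 20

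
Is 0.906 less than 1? Yes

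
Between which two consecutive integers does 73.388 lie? 73 and 74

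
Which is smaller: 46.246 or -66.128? -66.128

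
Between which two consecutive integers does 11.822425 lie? 11 and 12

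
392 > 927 False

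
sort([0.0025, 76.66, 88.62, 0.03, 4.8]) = [0.0025, 0.03, 4.8, 76.66, 88.62]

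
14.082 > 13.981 True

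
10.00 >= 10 True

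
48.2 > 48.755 False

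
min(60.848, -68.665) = -68.665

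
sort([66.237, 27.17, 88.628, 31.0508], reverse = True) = [88.628, 66.237, 31.0508, 27.17]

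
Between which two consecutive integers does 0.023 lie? 0 and 1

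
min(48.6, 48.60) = 48.6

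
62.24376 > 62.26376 False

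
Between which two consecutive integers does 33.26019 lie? 33 and 34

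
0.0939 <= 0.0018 False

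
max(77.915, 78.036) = 78.036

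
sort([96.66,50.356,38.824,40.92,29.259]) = [29.259,38.824,40.92,50.356,96.66]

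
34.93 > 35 False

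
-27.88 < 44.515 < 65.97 True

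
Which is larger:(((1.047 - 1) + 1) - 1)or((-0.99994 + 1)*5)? (((1.047 - 1) + 1) - 1)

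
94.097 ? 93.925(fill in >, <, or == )>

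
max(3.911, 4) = 4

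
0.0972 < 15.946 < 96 True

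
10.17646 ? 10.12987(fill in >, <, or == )>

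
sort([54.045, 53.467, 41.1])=[41.1, 53.467, 54.045]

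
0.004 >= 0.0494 False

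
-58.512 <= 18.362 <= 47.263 True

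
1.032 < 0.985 False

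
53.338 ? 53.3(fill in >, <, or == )>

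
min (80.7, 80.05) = 80.05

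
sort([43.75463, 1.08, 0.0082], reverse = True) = [43.75463, 1.08, 0.0082]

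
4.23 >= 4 True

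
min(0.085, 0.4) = 0.085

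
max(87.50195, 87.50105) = 87.50195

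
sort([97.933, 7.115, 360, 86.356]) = [7.115, 86.356, 97.933, 360]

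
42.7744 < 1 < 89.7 False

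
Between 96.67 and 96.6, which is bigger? 96.67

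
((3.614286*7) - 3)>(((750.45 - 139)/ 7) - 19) False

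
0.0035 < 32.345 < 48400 True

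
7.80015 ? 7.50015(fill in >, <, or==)>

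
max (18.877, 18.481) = 18.877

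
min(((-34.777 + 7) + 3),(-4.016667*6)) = -24.777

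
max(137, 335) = 335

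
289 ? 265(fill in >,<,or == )>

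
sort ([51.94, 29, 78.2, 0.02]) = [0.02, 29, 51.94, 78.2]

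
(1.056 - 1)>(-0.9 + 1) False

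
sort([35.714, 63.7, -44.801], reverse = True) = [63.7, 35.714, -44.801]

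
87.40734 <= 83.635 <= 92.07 False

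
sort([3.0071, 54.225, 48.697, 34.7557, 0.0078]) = [0.0078, 3.0071, 34.7557, 48.697, 54.225]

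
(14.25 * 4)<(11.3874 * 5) False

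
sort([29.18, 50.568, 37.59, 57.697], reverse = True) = [57.697, 50.568, 37.59, 29.18]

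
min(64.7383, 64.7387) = 64.7383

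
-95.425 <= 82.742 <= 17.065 False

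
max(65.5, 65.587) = 65.587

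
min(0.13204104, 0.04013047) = 0.04013047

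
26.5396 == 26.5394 False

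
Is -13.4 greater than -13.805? Yes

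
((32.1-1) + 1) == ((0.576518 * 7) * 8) False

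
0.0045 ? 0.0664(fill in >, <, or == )<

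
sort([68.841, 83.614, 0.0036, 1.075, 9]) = [0.0036, 1.075, 9, 68.841, 83.614]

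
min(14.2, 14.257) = 14.2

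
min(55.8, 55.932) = 55.8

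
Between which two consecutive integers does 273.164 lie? 273 and 274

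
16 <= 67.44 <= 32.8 False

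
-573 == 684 False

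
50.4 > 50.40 False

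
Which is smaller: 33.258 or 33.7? 33.258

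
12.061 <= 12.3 True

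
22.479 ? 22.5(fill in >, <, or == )<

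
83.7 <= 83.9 True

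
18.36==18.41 False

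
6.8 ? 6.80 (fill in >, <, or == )==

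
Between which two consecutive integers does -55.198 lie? -56 and -55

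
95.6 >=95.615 False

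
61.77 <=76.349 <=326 True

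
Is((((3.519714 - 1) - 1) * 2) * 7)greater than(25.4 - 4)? No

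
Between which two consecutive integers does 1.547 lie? 1 and 2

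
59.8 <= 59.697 False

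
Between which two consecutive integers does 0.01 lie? 0 and 1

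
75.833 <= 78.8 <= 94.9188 True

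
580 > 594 False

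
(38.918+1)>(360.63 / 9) False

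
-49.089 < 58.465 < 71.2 True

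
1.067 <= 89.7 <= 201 True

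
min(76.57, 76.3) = 76.3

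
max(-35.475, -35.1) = -35.1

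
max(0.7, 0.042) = 0.7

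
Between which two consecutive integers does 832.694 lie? 832 and 833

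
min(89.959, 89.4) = 89.4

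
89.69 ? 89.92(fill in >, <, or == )<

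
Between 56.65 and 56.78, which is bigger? 56.78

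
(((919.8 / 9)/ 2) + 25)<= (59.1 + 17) True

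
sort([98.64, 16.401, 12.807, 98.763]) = [12.807, 16.401, 98.64, 98.763]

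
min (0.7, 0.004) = 0.004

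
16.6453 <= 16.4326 False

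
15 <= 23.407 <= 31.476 True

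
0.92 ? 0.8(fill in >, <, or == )>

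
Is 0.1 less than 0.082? No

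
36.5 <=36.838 True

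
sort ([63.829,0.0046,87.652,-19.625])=[-19.625,0.0046,63.829,87.652]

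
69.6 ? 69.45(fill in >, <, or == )>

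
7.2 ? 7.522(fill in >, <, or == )<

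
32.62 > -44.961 True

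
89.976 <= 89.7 False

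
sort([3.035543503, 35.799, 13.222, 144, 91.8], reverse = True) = [144, 91.8, 35.799, 13.222, 3.035543503]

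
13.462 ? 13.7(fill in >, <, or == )<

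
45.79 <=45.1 False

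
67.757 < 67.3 False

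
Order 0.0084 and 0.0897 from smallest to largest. 0.0084, 0.0897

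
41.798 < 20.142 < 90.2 False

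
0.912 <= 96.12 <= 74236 True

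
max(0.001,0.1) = 0.1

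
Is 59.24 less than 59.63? Yes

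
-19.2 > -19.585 True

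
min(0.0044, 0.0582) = 0.0044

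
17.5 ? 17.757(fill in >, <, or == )<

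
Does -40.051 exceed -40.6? Yes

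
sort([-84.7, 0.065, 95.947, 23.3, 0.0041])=[-84.7, 0.0041, 0.065, 23.3, 95.947]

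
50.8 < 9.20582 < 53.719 False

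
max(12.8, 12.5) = 12.8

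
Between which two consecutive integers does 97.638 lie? 97 and 98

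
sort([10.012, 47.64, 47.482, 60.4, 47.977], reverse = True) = [60.4, 47.977, 47.64, 47.482, 10.012]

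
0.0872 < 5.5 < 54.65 True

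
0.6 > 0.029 True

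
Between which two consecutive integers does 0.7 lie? 0 and 1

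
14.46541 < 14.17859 False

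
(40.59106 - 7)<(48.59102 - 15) False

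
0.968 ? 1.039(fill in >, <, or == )<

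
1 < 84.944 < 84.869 False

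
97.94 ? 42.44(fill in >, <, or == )>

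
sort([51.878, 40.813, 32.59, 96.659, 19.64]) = [19.64, 32.59, 40.813, 51.878, 96.659]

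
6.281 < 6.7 True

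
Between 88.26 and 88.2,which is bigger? 88.26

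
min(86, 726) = 86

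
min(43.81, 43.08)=43.08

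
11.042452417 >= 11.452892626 False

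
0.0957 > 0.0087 True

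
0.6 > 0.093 True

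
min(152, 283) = 152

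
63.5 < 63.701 True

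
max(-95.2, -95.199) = -95.199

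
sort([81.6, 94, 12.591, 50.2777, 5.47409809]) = [5.47409809, 12.591, 50.2777, 81.6, 94]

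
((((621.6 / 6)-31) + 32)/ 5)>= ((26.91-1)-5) True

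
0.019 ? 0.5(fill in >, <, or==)<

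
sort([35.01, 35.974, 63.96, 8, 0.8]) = [0.8, 8, 35.01, 35.974, 63.96]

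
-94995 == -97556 False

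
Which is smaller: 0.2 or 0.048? 0.048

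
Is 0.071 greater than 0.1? No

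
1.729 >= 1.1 True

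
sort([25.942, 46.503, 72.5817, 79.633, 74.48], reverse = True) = [79.633, 74.48, 72.5817, 46.503, 25.942]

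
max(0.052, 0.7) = 0.7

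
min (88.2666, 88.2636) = 88.2636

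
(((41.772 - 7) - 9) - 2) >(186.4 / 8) True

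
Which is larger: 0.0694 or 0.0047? 0.0694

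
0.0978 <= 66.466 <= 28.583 False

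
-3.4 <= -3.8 False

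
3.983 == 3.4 False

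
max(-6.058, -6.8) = -6.058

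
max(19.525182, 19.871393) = 19.871393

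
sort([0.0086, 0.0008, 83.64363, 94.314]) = [0.0008, 0.0086, 83.64363, 94.314]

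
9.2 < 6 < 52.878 False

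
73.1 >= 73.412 False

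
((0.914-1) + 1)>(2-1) False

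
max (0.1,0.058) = 0.1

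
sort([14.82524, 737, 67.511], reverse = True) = [737, 67.511, 14.82524]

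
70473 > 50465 True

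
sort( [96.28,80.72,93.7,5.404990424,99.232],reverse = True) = [99.232,96.28,93.7,80.72,5.404990424]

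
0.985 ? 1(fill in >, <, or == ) <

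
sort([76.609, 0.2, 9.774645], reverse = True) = [76.609, 9.774645, 0.2]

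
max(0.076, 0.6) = 0.6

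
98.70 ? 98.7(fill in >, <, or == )==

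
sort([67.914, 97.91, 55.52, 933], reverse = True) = [933, 97.91, 67.914, 55.52]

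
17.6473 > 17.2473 True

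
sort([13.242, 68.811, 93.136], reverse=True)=[93.136, 68.811, 13.242]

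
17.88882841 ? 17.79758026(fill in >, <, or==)>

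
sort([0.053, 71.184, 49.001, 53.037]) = [0.053, 49.001, 53.037, 71.184]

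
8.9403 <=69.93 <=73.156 True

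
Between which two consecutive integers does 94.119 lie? 94 and 95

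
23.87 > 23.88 False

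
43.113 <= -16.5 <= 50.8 False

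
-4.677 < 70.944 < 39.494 False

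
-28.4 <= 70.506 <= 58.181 False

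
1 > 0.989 True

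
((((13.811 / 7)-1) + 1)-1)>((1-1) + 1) False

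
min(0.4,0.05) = 0.05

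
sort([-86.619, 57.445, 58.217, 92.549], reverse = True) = [92.549, 58.217, 57.445, -86.619]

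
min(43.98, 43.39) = 43.39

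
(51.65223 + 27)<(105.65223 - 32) False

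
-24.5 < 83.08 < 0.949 False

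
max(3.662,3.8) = 3.8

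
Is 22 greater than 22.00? No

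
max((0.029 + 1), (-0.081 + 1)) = 1.029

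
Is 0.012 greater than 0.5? No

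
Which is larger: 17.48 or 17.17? 17.48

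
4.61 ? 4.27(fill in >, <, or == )>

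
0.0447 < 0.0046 False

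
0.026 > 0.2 False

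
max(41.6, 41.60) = 41.60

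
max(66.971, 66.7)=66.971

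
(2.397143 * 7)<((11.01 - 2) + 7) False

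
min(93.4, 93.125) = 93.125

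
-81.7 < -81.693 True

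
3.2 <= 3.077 False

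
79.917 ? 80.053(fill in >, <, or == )<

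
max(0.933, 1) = 1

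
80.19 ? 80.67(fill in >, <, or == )<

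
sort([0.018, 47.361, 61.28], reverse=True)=[61.28, 47.361, 0.018]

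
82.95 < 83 True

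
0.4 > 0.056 True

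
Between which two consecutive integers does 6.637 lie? 6 and 7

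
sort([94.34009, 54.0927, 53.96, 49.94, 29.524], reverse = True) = [94.34009, 54.0927, 53.96, 49.94, 29.524]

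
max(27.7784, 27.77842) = 27.77842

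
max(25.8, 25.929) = 25.929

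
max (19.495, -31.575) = 19.495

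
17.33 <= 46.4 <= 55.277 True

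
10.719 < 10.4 False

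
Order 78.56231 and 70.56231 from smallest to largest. 70.56231, 78.56231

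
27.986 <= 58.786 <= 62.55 True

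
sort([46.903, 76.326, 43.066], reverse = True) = [76.326, 46.903, 43.066]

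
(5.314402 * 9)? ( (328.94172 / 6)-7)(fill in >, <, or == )>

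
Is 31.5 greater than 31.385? Yes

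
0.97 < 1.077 True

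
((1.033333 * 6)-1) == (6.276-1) False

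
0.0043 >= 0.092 False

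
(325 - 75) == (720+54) False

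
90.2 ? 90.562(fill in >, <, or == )<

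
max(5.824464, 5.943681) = 5.943681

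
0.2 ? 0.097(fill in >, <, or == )>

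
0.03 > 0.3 False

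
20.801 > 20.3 True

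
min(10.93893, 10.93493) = 10.93493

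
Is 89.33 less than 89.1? No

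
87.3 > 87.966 False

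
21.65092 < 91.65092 True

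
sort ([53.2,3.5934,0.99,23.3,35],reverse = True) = [53.2,35,23.3,3.5934,0.99]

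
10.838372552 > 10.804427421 True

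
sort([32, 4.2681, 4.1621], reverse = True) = [32, 4.2681, 4.1621]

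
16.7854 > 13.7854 True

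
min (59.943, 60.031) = 59.943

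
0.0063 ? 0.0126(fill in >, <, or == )<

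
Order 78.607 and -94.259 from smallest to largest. -94.259, 78.607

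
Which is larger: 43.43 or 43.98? 43.98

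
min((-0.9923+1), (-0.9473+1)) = 0.0077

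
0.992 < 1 True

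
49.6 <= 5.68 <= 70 False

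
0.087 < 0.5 True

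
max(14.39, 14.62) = 14.62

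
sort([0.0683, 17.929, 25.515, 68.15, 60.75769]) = [0.0683, 17.929, 25.515, 60.75769, 68.15]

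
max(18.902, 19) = 19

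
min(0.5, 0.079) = 0.079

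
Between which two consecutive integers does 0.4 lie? 0 and 1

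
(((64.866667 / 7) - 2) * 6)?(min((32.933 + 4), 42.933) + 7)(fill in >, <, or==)<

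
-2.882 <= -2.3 True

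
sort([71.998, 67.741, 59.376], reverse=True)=[71.998, 67.741, 59.376]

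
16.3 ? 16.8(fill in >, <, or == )<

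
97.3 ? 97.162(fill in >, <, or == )>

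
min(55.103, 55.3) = 55.103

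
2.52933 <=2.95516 True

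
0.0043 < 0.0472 True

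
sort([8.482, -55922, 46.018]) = [-55922, 8.482, 46.018]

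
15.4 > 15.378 True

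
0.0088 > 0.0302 False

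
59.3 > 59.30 False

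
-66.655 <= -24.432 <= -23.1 True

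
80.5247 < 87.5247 True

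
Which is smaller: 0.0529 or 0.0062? 0.0062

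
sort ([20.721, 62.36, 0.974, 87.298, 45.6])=[0.974, 20.721, 45.6, 62.36, 87.298]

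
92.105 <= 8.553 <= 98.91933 False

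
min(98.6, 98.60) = 98.6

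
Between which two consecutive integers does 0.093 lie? 0 and 1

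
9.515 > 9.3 True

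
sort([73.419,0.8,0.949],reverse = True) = [73.419,0.949,0.8]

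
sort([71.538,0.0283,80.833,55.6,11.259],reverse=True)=[80.833,71.538,55.6,11.259,0.0283]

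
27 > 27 False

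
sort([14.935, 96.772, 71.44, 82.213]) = [14.935, 71.44, 82.213, 96.772]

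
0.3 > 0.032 True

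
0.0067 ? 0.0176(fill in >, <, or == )<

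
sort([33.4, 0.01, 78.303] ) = [0.01, 33.4, 78.303]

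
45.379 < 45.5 True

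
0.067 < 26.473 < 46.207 True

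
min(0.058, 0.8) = 0.058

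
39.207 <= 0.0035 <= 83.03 False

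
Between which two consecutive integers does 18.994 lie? 18 and 19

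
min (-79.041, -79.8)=-79.8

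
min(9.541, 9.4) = 9.4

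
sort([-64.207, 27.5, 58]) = [-64.207, 27.5, 58]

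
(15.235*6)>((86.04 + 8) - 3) True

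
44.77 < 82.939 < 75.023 False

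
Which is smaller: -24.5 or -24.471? -24.5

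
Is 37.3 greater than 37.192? Yes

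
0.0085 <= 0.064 True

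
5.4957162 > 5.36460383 True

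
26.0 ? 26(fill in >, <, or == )==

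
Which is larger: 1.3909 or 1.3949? 1.3949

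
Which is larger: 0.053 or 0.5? 0.5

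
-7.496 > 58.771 False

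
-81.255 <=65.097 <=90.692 True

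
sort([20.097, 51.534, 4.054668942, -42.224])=[-42.224, 4.054668942, 20.097, 51.534]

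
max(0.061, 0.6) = 0.6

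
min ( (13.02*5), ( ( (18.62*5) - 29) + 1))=65.1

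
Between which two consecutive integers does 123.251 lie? 123 and 124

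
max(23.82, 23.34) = 23.82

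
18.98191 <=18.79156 False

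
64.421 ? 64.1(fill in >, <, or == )>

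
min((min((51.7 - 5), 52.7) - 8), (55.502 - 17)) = 38.502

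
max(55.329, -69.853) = 55.329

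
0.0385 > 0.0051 True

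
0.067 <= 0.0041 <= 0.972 False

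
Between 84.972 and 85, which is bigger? 85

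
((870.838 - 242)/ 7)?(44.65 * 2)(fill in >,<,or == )>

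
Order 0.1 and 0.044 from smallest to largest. 0.044, 0.1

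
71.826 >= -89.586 True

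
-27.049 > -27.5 True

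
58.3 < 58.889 True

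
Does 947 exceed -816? Yes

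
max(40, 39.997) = 40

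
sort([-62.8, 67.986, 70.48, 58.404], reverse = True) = [70.48, 67.986, 58.404, -62.8]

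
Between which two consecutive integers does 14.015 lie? 14 and 15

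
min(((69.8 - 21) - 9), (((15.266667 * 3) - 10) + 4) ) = 39.8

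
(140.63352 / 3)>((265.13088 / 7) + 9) True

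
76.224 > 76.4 False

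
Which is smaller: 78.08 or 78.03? 78.03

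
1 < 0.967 False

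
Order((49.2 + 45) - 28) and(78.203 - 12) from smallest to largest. ((49.2 + 45) - 28), (78.203 - 12)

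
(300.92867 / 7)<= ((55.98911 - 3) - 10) False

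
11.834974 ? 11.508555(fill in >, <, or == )>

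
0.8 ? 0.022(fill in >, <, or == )>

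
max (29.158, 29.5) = 29.5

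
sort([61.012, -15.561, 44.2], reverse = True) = [61.012, 44.2, -15.561]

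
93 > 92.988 True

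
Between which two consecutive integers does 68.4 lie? 68 and 69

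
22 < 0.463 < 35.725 False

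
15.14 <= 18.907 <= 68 True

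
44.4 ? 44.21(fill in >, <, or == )>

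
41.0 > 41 False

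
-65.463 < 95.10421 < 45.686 False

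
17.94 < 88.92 True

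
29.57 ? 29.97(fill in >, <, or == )<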